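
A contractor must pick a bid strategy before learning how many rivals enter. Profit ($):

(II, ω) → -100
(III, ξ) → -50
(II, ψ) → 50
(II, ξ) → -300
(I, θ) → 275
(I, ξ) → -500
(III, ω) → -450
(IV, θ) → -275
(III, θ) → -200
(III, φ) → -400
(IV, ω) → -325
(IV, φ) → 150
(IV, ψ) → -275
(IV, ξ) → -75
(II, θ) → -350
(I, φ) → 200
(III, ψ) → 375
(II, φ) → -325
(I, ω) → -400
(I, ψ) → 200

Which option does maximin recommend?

IV

Row minima: I=-500, II=-350, III=-450, IV=-325
Best worst-case = -325 → IV.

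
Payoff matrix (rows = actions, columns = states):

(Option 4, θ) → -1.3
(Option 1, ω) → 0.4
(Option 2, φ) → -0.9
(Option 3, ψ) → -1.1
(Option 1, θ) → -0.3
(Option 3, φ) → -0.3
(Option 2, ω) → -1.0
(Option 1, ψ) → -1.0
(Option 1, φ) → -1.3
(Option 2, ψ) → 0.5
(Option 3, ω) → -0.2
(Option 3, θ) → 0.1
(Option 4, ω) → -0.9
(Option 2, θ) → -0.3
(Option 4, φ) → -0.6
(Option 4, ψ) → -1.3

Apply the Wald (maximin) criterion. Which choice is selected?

Row minima: Option 1=-1.3, Option 2=-1.0, Option 3=-1.1, Option 4=-1.3
Best worst-case = -1.0 → Option 2.

Option 2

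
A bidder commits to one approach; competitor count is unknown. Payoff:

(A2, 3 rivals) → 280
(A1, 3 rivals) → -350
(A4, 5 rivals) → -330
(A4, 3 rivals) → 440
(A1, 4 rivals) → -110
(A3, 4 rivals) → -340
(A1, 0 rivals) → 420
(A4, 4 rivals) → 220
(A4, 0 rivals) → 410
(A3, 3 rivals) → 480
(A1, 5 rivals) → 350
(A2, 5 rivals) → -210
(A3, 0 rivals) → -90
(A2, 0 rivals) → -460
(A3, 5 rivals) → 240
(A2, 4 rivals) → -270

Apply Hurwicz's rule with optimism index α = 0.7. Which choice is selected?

A1: 0.7·420 + 0.3·(-350) = 189
A2: 0.7·280 + 0.3·(-460) = 58
A3: 0.7·480 + 0.3·(-340) = 234
A4: 0.7·440 + 0.3·(-330) = 209
Highest Hurwicz score = 234 → A3.

A3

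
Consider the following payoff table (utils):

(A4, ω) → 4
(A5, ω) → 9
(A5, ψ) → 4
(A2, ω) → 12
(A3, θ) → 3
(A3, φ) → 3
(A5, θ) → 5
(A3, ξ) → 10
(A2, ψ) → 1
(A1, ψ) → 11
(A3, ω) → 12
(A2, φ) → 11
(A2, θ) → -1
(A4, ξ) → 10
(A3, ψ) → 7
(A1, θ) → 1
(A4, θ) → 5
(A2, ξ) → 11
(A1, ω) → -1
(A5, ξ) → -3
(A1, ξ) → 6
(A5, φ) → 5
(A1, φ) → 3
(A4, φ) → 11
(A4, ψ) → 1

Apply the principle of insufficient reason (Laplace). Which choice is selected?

A3

Row averages: A1=4, A2=6.8, A3=7, A4=6.2, A5=4
Highest average = 7 → A3.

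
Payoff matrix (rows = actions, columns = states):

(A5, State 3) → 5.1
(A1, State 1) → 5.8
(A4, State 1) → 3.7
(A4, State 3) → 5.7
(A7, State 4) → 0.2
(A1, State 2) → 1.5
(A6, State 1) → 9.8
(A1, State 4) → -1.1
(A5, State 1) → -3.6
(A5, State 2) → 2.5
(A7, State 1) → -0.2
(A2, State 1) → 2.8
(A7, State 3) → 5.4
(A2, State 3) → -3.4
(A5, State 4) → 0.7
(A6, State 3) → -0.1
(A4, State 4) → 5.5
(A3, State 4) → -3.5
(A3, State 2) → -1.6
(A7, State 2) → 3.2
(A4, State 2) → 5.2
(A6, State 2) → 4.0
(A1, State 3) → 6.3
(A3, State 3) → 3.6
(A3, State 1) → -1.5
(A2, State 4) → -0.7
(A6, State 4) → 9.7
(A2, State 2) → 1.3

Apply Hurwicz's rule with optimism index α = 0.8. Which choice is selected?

A6

A1: 0.8·6.3 + 0.2·(-1.1) = 4.82
A2: 0.8·2.8 + 0.2·(-3.4) = 1.56
A3: 0.8·3.6 + 0.2·(-3.5) = 2.18
A4: 0.8·5.7 + 0.2·3.7 = 5.3
A5: 0.8·5.1 + 0.2·(-3.6) = 3.36
A6: 0.8·9.8 + 0.2·(-0.1) = 7.82
A7: 0.8·5.4 + 0.2·(-0.2) = 4.28
Highest Hurwicz score = 7.82 → A6.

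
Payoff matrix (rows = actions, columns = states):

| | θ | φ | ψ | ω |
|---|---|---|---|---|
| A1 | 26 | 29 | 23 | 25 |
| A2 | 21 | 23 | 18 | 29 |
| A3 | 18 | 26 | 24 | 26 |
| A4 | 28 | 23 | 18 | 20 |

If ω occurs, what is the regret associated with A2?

0

Best payoff under ω is 29.
Regret = 29 − 29 = 0.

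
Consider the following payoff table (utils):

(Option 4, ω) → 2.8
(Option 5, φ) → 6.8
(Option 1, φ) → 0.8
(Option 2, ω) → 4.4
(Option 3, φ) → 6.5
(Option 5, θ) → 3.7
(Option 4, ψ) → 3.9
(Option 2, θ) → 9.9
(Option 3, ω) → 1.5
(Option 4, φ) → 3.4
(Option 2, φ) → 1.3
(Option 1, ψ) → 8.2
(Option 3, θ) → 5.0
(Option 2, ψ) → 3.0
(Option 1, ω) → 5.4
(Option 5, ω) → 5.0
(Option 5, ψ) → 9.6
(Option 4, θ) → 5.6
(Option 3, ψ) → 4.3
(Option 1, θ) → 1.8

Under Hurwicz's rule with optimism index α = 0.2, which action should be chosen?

Option 1: 0.2·8.2 + 0.8·0.8 = 2.28
Option 2: 0.2·9.9 + 0.8·1.3 = 3.02
Option 3: 0.2·6.5 + 0.8·1.5 = 2.5
Option 4: 0.2·5.6 + 0.8·2.8 = 3.36
Option 5: 0.2·9.6 + 0.8·3.7 = 4.88
Highest Hurwicz score = 4.88 → Option 5.

Option 5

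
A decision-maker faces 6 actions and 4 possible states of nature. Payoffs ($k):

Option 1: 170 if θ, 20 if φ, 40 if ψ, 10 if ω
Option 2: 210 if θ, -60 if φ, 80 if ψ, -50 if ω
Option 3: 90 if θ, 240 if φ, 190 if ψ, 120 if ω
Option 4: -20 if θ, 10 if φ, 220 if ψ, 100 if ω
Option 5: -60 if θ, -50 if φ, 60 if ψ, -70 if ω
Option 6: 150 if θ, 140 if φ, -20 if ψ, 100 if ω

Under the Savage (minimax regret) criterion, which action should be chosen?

Option 3

Column bests: θ=210, φ=240, ψ=220, ω=120.
Option 1 regrets: 40, 220, 180, 110 → max 220
Option 2 regrets: 0, 300, 140, 170 → max 300
Option 3 regrets: 120, 0, 30, 0 → max 120
Option 4 regrets: 230, 230, 0, 20 → max 230
Option 5 regrets: 270, 290, 160, 190 → max 290
Option 6 regrets: 60, 100, 240, 20 → max 240
Smallest max regret = 120 → Option 3.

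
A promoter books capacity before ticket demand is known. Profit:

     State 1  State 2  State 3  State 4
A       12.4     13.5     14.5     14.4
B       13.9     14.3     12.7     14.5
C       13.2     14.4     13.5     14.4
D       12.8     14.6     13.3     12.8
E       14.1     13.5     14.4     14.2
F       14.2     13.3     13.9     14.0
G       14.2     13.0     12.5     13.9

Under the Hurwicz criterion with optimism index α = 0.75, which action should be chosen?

A: 0.75·14.5 + 0.25·12.4 = 13.975
B: 0.75·14.5 + 0.25·12.7 = 14.05
C: 0.75·14.4 + 0.25·13.2 = 14.1
D: 0.75·14.6 + 0.25·12.8 = 14.15
E: 0.75·14.4 + 0.25·13.5 = 14.175
F: 0.75·14.2 + 0.25·13.3 = 13.975
G: 0.75·14.2 + 0.25·12.5 = 13.775
Highest Hurwicz score = 14.175 → E.

E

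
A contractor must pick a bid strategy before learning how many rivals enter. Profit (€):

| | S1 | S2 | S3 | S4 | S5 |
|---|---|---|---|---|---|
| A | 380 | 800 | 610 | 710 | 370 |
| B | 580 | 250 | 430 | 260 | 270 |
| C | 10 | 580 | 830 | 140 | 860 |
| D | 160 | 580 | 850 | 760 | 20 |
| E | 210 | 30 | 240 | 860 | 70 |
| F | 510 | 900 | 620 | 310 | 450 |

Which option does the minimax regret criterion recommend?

Column bests: S1=580, S2=900, S3=850, S4=860, S5=860.
A regrets: 200, 100, 240, 150, 490 → max 490
B regrets: 0, 650, 420, 600, 590 → max 650
C regrets: 570, 320, 20, 720, 0 → max 720
D regrets: 420, 320, 0, 100, 840 → max 840
E regrets: 370, 870, 610, 0, 790 → max 870
F regrets: 70, 0, 230, 550, 410 → max 550
Smallest max regret = 490 → A.

A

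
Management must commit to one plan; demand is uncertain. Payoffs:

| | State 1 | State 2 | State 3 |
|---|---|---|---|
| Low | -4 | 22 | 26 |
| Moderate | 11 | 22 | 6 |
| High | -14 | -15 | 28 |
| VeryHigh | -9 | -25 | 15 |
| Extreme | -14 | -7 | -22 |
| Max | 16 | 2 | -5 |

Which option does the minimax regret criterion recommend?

Column bests: State 1=16, State 2=22, State 3=28.
Low regrets: 20, 0, 2 → max 20
Moderate regrets: 5, 0, 22 → max 22
High regrets: 30, 37, 0 → max 37
VeryHigh regrets: 25, 47, 13 → max 47
Extreme regrets: 30, 29, 50 → max 50
Max regrets: 0, 20, 33 → max 33
Smallest max regret = 20 → Low.

Low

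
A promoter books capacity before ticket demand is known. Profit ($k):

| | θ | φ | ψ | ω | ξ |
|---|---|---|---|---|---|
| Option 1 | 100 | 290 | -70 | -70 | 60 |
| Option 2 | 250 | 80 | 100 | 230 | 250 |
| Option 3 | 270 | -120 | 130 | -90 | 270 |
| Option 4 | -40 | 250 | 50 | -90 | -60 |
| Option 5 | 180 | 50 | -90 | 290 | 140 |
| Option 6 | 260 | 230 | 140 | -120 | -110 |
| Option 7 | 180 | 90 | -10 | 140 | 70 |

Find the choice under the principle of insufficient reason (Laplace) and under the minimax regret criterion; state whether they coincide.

Row averages: Option 1=62, Option 2=182, Option 3=92, Option 4=22, Option 5=114, Option 6=80, Option 7=94
Highest average = 182 → Option 2.
Column bests: θ=270, φ=290, ψ=140, ω=290, ξ=270.
Option 1 regrets: 170, 0, 210, 360, 210 → max 360
Option 2 regrets: 20, 210, 40, 60, 20 → max 210
Option 3 regrets: 0, 410, 10, 380, 0 → max 410
Option 4 regrets: 310, 40, 90, 380, 330 → max 380
Option 5 regrets: 90, 240, 230, 0, 130 → max 240
Option 6 regrets: 10, 60, 0, 410, 380 → max 410
Option 7 regrets: 90, 200, 150, 150, 200 → max 200
Smallest max regret = 200 → Option 7.

laplace → Option 2; minimax regret → Option 7 (disagree)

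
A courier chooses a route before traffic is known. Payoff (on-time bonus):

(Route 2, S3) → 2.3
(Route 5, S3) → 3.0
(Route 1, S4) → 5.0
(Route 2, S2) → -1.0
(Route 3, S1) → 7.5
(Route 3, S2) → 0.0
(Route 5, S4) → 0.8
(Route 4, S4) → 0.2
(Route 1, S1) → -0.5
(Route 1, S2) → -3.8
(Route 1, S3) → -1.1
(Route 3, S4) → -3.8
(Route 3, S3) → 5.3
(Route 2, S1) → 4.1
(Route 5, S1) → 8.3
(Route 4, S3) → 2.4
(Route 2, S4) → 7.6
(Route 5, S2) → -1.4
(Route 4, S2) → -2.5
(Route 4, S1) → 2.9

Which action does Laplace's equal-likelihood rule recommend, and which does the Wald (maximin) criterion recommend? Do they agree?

Row averages: Route 1=-0.1, Route 2=3.25, Route 3=2.25, Route 4=0.75, Route 5=2.675
Highest average = 3.25 → Route 2.
Row minima: Route 1=-3.8, Route 2=-1.0, Route 3=-3.8, Route 4=-2.5, Route 5=-1.4
Best worst-case = -1.0 → Route 2.

laplace → Route 2; maximin → Route 2 (agree)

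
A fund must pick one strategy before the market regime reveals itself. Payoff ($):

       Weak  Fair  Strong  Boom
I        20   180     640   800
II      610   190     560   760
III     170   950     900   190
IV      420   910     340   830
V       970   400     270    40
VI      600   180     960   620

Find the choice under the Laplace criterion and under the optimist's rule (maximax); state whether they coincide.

laplace → IV; maximax → V (disagree)

Row averages: I=410, II=530, III=552.5, IV=625, V=420, VI=590
Highest average = 625 → IV.
Row maxima: I=800, II=760, III=950, IV=910, V=970, VI=960
Best best-case = 970 → V.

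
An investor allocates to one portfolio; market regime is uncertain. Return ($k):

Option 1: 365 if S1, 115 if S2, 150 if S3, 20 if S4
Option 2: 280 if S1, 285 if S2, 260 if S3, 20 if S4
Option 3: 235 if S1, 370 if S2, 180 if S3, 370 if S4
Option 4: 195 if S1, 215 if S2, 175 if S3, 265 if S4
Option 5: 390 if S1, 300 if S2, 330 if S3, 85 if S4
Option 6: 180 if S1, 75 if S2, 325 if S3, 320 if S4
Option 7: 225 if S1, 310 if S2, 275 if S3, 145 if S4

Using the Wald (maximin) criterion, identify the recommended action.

Option 3

Row minima: Option 1=20, Option 2=20, Option 3=180, Option 4=175, Option 5=85, Option 6=75, Option 7=145
Best worst-case = 180 → Option 3.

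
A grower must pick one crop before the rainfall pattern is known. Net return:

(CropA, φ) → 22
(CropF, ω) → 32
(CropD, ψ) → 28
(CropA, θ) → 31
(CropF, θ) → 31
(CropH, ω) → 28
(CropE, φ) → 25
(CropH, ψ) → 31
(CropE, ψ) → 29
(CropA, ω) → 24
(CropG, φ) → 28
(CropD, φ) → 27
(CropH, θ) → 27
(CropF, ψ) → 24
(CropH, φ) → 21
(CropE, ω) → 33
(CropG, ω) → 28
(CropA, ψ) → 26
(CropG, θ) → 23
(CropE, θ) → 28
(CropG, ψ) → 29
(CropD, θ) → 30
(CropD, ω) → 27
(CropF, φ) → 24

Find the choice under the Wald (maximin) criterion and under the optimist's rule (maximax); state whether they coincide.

Row minima: CropE=25, CropD=27, CropA=22, CropG=23, CropH=21, CropF=24
Best worst-case = 27 → CropD.
Row maxima: CropE=33, CropD=30, CropA=31, CropG=29, CropH=31, CropF=32
Best best-case = 33 → CropE.

maximin → CropD; maximax → CropE (disagree)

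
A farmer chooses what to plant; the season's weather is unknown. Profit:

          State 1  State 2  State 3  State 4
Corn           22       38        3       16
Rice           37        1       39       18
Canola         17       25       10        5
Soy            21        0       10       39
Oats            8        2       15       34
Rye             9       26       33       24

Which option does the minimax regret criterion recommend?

Rye

Column bests: State 1=37, State 2=38, State 3=39, State 4=39.
Corn regrets: 15, 0, 36, 23 → max 36
Rice regrets: 0, 37, 0, 21 → max 37
Canola regrets: 20, 13, 29, 34 → max 34
Soy regrets: 16, 38, 29, 0 → max 38
Oats regrets: 29, 36, 24, 5 → max 36
Rye regrets: 28, 12, 6, 15 → max 28
Smallest max regret = 28 → Rye.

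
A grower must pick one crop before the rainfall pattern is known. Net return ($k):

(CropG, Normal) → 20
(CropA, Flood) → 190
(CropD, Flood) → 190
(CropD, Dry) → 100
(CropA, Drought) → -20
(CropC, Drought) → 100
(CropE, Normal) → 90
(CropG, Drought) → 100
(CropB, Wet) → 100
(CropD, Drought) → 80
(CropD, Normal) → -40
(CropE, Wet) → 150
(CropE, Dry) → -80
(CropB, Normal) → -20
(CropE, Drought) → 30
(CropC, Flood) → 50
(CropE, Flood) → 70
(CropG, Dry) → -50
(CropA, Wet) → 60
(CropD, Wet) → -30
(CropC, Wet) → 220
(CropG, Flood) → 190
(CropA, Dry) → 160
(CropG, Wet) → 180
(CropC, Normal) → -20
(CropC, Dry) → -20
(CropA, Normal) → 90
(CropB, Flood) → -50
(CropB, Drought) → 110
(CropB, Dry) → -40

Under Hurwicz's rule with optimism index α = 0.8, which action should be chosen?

CropC

CropD: 0.8·190 + 0.2·(-40) = 144
CropG: 0.8·190 + 0.2·(-50) = 142
CropE: 0.8·150 + 0.2·(-80) = 104
CropC: 0.8·220 + 0.2·(-20) = 172
CropB: 0.8·110 + 0.2·(-50) = 78
CropA: 0.8·190 + 0.2·(-20) = 148
Highest Hurwicz score = 172 → CropC.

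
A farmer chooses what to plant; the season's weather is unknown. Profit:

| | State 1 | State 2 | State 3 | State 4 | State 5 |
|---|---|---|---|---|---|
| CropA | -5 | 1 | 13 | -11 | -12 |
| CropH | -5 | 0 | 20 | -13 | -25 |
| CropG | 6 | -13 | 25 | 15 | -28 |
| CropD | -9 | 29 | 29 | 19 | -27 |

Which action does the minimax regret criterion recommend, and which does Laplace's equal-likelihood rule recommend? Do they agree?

minimax regret → CropD; laplace → CropD (agree)

Column bests: State 1=6, State 2=29, State 3=29, State 4=19, State 5=-12.
CropA regrets: 11, 28, 16, 30, 0 → max 30
CropH regrets: 11, 29, 9, 32, 13 → max 32
CropG regrets: 0, 42, 4, 4, 16 → max 42
CropD regrets: 15, 0, 0, 0, 15 → max 15
Smallest max regret = 15 → CropD.
Row averages: CropA=-2.8, CropH=-4.6, CropG=1, CropD=8.2
Highest average = 8.2 → CropD.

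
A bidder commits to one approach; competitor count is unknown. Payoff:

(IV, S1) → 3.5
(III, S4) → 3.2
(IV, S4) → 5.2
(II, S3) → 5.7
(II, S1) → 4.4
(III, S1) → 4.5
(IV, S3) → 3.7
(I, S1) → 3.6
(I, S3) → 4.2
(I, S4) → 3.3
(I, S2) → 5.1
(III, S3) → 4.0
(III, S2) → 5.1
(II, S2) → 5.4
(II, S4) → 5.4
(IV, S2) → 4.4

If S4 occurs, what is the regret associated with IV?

0.2

Best payoff under S4 is 5.4.
Regret = 5.4 − 5.2 = 0.2.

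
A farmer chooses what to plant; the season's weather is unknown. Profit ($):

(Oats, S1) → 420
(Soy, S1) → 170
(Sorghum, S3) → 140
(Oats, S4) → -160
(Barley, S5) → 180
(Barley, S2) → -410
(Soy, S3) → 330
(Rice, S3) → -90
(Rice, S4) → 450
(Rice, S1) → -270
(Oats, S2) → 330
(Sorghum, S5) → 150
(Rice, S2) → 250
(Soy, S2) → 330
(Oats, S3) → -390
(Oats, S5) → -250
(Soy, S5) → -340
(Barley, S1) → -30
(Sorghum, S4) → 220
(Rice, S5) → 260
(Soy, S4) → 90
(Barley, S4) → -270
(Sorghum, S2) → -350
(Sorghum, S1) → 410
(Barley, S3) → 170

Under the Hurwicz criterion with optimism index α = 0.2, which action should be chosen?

Rice

Oats: 0.2·420 + 0.8·(-390) = -228
Sorghum: 0.2·410 + 0.8·(-350) = -198
Soy: 0.2·330 + 0.8·(-340) = -206
Rice: 0.2·450 + 0.8·(-270) = -126
Barley: 0.2·180 + 0.8·(-410) = -292
Highest Hurwicz score = -126 → Rice.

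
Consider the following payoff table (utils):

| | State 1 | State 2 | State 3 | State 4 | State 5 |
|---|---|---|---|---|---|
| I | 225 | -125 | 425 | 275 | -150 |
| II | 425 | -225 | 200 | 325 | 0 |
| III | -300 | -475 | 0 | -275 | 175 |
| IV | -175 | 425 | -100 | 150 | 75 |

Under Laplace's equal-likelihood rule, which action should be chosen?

II

Row averages: I=130, II=145, III=-175, IV=75
Highest average = 145 → II.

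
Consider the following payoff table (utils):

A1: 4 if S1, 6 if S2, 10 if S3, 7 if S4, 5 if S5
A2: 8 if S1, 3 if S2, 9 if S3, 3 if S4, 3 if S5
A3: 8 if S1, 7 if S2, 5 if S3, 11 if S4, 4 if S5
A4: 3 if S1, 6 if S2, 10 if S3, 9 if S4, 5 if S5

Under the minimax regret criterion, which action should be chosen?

A1

Column bests: S1=8, S2=7, S3=10, S4=11, S5=5.
A1 regrets: 4, 1, 0, 4, 0 → max 4
A2 regrets: 0, 4, 1, 8, 2 → max 8
A3 regrets: 0, 0, 5, 0, 1 → max 5
A4 regrets: 5, 1, 0, 2, 0 → max 5
Smallest max regret = 4 → A1.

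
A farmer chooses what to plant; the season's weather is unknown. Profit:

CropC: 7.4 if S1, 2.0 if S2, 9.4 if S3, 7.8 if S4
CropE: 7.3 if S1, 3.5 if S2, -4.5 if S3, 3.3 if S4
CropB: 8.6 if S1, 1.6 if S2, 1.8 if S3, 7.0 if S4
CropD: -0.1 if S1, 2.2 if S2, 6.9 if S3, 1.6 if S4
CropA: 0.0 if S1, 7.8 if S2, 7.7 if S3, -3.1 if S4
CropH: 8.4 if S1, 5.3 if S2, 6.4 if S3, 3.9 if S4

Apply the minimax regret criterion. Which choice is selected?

CropH

Column bests: S1=8.6, S2=7.8, S3=9.4, S4=7.8.
CropC regrets: 1.2, 5.8, 0.0, 0.0 → max 5.8
CropE regrets: 1.3, 4.3, 13.9, 4.5 → max 13.9
CropB regrets: 0.0, 6.2, 7.6, 0.8 → max 7.6
CropD regrets: 8.7, 5.6, 2.5, 6.2 → max 8.7
CropA regrets: 8.6, 0.0, 1.7, 10.9 → max 10.9
CropH regrets: 0.2, 2.5, 3.0, 3.9 → max 3.9
Smallest max regret = 3.9 → CropH.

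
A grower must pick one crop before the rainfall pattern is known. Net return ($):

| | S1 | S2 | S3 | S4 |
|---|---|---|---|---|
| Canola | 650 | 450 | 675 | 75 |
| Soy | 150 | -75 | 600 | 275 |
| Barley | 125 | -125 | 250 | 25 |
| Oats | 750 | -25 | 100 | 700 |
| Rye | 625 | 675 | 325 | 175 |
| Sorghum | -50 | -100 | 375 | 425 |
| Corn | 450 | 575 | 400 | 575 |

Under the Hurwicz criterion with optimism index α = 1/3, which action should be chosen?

Canola: 1/3·675 + 2/3·75 = 275
Soy: 1/3·600 + 2/3·(-75) = 150
Barley: 1/3·250 + 2/3·(-125) = 0
Oats: 1/3·750 + 2/3·(-25) = 700/3
Rye: 1/3·675 + 2/3·175 = 1025/3
Sorghum: 1/3·425 + 2/3·(-100) = 75
Corn: 1/3·575 + 2/3·400 = 1375/3
Highest Hurwicz score = 1375/3 → Corn.

Corn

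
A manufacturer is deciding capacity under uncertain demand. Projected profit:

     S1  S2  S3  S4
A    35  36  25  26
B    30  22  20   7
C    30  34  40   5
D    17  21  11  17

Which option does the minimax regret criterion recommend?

A

Column bests: S1=35, S2=36, S3=40, S4=26.
A regrets: 0, 0, 15, 0 → max 15
B regrets: 5, 14, 20, 19 → max 20
C regrets: 5, 2, 0, 21 → max 21
D regrets: 18, 15, 29, 9 → max 29
Smallest max regret = 15 → A.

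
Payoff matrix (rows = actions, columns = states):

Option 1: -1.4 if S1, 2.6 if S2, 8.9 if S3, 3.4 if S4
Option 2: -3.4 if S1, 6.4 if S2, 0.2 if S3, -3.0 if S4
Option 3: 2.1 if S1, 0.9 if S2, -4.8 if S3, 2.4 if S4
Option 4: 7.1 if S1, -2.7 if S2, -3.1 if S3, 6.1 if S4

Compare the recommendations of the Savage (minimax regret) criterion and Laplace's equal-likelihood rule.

minimax regret → Option 1; laplace → Option 1 (agree)

Column bests: S1=7.1, S2=6.4, S3=8.9, S4=6.1.
Option 1 regrets: 8.5, 3.8, 0.0, 2.7 → max 8.5
Option 2 regrets: 10.5, 0.0, 8.7, 9.1 → max 10.5
Option 3 regrets: 5.0, 5.5, 13.7, 3.7 → max 13.7
Option 4 regrets: 0.0, 9.1, 12.0, 0.0 → max 12.0
Smallest max regret = 8.5 → Option 1.
Row averages: Option 1=3.375, Option 2=0.05, Option 3=0.15, Option 4=1.85
Highest average = 3.375 → Option 1.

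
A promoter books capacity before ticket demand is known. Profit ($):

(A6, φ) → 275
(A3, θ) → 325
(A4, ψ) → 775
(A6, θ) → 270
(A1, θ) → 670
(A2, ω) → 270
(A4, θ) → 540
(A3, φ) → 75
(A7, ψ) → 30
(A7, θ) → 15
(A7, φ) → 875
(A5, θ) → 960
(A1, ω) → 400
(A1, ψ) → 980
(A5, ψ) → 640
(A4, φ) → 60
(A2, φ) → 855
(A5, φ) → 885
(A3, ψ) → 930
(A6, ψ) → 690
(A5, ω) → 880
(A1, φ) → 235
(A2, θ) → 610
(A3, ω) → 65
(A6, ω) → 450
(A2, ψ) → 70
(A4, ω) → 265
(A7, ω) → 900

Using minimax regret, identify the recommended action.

Column bests: θ=960, φ=885, ψ=980, ω=900.
A1 regrets: 290, 650, 0, 500 → max 650
A2 regrets: 350, 30, 910, 630 → max 910
A3 regrets: 635, 810, 50, 835 → max 835
A4 regrets: 420, 825, 205, 635 → max 825
A5 regrets: 0, 0, 340, 20 → max 340
A6 regrets: 690, 610, 290, 450 → max 690
A7 regrets: 945, 10, 950, 0 → max 950
Smallest max regret = 340 → A5.

A5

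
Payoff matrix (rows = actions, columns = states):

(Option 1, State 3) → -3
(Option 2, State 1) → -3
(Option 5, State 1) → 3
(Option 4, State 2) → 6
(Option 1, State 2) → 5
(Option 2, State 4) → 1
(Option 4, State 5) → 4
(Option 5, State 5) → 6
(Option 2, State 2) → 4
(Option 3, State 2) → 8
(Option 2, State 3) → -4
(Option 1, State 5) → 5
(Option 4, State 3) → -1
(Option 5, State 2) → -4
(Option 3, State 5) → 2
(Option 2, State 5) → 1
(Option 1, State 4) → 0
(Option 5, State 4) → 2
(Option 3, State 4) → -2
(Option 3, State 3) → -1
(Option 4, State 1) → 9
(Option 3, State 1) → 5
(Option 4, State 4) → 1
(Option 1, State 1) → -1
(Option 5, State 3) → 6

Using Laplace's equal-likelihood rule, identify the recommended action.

Row averages: Option 1=1.2, Option 2=-0.2, Option 3=2.4, Option 4=3.8, Option 5=2.6
Highest average = 3.8 → Option 4.

Option 4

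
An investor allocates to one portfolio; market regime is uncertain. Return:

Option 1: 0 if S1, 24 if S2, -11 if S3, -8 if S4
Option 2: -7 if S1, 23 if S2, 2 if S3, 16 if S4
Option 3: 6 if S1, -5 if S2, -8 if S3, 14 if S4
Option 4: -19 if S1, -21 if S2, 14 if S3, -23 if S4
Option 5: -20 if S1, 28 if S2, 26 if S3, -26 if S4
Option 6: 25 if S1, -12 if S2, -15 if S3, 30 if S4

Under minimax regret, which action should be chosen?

Option 2

Column bests: S1=25, S2=28, S3=26, S4=30.
Option 1 regrets: 25, 4, 37, 38 → max 38
Option 2 regrets: 32, 5, 24, 14 → max 32
Option 3 regrets: 19, 33, 34, 16 → max 34
Option 4 regrets: 44, 49, 12, 53 → max 53
Option 5 regrets: 45, 0, 0, 56 → max 56
Option 6 regrets: 0, 40, 41, 0 → max 41
Smallest max regret = 32 → Option 2.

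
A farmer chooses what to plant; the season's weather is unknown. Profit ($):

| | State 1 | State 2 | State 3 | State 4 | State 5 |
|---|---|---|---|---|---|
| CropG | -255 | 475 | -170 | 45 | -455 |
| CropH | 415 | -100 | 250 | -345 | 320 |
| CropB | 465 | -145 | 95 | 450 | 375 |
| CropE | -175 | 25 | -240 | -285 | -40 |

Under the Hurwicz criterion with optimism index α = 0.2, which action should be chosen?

CropG: 0.2·475 + 0.8·(-455) = -269
CropH: 0.2·415 + 0.8·(-345) = -193
CropB: 0.2·465 + 0.8·(-145) = -23
CropE: 0.2·25 + 0.8·(-285) = -223
Highest Hurwicz score = -23 → CropB.

CropB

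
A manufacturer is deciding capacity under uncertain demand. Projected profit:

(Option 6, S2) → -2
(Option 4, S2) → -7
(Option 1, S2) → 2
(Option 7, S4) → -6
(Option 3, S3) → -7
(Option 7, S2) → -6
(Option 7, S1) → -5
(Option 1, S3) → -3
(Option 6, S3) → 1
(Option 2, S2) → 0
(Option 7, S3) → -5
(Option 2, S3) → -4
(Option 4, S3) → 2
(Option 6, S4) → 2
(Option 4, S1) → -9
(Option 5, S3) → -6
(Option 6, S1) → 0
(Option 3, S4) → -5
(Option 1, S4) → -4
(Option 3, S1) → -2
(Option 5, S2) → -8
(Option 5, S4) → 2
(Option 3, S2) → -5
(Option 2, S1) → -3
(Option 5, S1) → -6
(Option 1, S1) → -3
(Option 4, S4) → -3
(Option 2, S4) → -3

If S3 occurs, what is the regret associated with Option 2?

Best payoff under S3 is 2.
Regret = 2 − (-4) = 6.

6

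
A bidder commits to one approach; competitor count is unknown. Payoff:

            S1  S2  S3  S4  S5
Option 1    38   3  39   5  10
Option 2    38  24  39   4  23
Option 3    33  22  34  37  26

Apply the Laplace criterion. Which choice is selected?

Row averages: Option 1=19, Option 2=25.6, Option 3=30.4
Highest average = 30.4 → Option 3.

Option 3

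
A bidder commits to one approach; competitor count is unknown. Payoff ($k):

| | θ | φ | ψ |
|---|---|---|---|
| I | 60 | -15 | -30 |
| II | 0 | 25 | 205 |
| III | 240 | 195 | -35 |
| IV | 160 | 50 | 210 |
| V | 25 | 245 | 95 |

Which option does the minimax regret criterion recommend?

IV

Column bests: θ=240, φ=245, ψ=210.
I regrets: 180, 260, 240 → max 260
II regrets: 240, 220, 5 → max 240
III regrets: 0, 50, 245 → max 245
IV regrets: 80, 195, 0 → max 195
V regrets: 215, 0, 115 → max 215
Smallest max regret = 195 → IV.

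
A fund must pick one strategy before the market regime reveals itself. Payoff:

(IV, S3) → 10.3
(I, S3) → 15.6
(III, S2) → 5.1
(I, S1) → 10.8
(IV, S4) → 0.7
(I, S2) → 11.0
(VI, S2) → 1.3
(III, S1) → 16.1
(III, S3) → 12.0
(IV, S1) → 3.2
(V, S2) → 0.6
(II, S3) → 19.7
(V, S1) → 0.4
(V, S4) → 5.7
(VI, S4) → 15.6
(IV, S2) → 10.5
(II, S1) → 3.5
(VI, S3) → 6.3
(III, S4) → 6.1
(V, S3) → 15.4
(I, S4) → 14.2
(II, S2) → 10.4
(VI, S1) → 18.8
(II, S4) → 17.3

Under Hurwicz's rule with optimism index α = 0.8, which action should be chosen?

II

I: 0.8·15.6 + 0.2·10.8 = 14.64
II: 0.8·19.7 + 0.2·3.5 = 16.46
III: 0.8·16.1 + 0.2·5.1 = 13.9
IV: 0.8·10.5 + 0.2·0.7 = 8.54
V: 0.8·15.4 + 0.2·0.4 = 12.4
VI: 0.8·18.8 + 0.2·1.3 = 15.3
Highest Hurwicz score = 16.46 → II.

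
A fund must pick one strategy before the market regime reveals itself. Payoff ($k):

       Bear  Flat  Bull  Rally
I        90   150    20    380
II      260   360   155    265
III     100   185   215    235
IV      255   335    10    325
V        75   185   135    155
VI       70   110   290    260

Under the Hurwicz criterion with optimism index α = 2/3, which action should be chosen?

II

I: 2/3·380 + 1/3·20 = 260
II: 2/3·360 + 1/3·155 = 875/3
III: 2/3·235 + 1/3·100 = 190
IV: 2/3·335 + 1/3·10 = 680/3
V: 2/3·185 + 1/3·75 = 445/3
VI: 2/3·290 + 1/3·70 = 650/3
Highest Hurwicz score = 875/3 → II.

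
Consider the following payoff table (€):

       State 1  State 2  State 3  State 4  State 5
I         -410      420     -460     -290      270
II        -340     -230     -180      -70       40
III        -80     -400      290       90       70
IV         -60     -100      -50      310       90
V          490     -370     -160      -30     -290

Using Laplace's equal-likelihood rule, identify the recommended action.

IV

Row averages: I=-94, II=-156, III=-6, IV=38, V=-72
Highest average = 38 → IV.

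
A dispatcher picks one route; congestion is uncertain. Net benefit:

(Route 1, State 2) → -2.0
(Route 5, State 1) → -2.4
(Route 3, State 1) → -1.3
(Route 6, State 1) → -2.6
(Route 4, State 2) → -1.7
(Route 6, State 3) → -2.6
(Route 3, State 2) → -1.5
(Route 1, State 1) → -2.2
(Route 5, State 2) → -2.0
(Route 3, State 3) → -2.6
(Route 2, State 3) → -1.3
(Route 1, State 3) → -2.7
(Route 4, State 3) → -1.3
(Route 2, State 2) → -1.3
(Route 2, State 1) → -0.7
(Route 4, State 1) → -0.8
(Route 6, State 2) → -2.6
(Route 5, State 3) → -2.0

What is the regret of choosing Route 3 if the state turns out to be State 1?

0.6

Best payoff under State 1 is -0.7.
Regret = -0.7 − (-1.3) = 0.6.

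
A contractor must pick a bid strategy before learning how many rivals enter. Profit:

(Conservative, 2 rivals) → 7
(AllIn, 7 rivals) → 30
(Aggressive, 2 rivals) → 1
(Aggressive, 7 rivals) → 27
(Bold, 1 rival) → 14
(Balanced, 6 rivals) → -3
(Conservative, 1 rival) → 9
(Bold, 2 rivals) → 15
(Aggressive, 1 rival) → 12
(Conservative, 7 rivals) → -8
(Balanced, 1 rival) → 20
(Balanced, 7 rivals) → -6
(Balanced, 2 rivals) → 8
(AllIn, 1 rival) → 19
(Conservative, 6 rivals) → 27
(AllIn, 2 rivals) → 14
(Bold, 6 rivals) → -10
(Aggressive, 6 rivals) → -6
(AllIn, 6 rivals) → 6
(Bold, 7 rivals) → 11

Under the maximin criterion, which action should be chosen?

Row minima: Conservative=-8, Balanced=-6, Aggressive=-6, Bold=-10, AllIn=6
Best worst-case = 6 → AllIn.

AllIn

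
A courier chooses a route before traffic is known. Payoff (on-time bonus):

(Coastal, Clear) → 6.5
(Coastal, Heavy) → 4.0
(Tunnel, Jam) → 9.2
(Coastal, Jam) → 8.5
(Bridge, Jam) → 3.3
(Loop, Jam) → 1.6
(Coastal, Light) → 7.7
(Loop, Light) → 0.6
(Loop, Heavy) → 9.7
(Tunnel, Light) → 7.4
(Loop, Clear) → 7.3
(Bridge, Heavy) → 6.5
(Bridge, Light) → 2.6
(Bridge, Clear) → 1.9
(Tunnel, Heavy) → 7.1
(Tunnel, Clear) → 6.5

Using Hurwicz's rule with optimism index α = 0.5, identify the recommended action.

Coastal: 0.5·8.5 + 0.5·4.0 = 6.25
Loop: 0.5·9.7 + 0.5·0.6 = 5.15
Bridge: 0.5·6.5 + 0.5·1.9 = 4.2
Tunnel: 0.5·9.2 + 0.5·6.5 = 7.85
Highest Hurwicz score = 7.85 → Tunnel.

Tunnel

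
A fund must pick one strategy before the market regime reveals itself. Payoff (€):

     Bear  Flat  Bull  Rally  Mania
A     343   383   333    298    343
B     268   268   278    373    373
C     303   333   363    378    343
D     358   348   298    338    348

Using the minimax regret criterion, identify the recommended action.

C

Column bests: Bear=358, Flat=383, Bull=363, Rally=378, Mania=373.
A regrets: 15, 0, 30, 80, 30 → max 80
B regrets: 90, 115, 85, 5, 0 → max 115
C regrets: 55, 50, 0, 0, 30 → max 55
D regrets: 0, 35, 65, 40, 25 → max 65
Smallest max regret = 55 → C.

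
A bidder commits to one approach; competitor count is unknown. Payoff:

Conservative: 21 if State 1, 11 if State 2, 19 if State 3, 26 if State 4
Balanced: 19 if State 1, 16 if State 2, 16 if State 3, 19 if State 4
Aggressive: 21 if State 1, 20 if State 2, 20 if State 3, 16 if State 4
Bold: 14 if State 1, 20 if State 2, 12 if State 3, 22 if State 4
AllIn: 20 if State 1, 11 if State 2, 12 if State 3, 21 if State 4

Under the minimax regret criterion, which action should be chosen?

Column bests: State 1=21, State 2=20, State 3=20, State 4=26.
Conservative regrets: 0, 9, 1, 0 → max 9
Balanced regrets: 2, 4, 4, 7 → max 7
Aggressive regrets: 0, 0, 0, 10 → max 10
Bold regrets: 7, 0, 8, 4 → max 8
AllIn regrets: 1, 9, 8, 5 → max 9
Smallest max regret = 7 → Balanced.

Balanced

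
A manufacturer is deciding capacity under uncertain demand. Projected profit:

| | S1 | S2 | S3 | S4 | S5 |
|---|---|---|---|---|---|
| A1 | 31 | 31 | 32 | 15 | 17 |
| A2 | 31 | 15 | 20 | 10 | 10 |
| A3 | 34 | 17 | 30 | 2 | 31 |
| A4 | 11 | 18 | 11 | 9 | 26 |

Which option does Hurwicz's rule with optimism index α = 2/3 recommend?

A1: 2/3·32 + 1/3·15 = 79/3
A2: 2/3·31 + 1/3·10 = 24
A3: 2/3·34 + 1/3·2 = 70/3
A4: 2/3·26 + 1/3·9 = 61/3
Highest Hurwicz score = 79/3 → A1.

A1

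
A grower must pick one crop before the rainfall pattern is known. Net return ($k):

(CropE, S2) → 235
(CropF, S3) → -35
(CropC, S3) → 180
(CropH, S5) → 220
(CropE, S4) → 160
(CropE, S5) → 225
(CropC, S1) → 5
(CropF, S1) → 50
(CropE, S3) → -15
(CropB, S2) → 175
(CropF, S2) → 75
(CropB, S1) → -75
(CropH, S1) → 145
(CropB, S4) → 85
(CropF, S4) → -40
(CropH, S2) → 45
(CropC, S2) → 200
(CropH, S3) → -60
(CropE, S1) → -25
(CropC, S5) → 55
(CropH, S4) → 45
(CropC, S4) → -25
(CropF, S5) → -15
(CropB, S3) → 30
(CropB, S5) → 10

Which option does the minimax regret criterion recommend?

CropC

Column bests: S1=145, S2=235, S3=180, S4=160, S5=225.
CropE regrets: 170, 0, 195, 0, 0 → max 195
CropB regrets: 220, 60, 150, 75, 215 → max 220
CropF regrets: 95, 160, 215, 200, 240 → max 240
CropH regrets: 0, 190, 240, 115, 5 → max 240
CropC regrets: 140, 35, 0, 185, 170 → max 185
Smallest max regret = 185 → CropC.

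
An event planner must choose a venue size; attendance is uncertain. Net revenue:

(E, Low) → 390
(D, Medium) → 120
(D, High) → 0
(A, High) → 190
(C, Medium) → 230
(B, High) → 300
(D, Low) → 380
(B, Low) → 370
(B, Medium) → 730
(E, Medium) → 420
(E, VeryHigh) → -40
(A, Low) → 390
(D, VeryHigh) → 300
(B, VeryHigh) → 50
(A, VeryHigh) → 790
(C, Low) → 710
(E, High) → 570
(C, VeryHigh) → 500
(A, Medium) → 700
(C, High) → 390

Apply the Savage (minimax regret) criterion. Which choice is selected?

A

Column bests: Low=710, Medium=730, High=570, VeryHigh=790.
A regrets: 320, 30, 380, 0 → max 380
B regrets: 340, 0, 270, 740 → max 740
C regrets: 0, 500, 180, 290 → max 500
D regrets: 330, 610, 570, 490 → max 610
E regrets: 320, 310, 0, 830 → max 830
Smallest max regret = 380 → A.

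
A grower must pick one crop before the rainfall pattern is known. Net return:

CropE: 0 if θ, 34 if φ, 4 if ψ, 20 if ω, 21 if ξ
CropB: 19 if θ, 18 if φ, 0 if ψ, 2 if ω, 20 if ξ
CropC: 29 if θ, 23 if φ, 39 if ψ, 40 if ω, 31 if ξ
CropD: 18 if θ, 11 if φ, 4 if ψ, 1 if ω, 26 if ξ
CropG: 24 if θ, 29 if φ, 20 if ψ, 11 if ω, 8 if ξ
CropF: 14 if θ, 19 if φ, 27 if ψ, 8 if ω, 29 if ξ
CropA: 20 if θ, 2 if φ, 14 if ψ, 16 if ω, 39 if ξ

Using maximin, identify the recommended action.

CropC

Row minima: CropE=0, CropB=0, CropC=23, CropD=1, CropG=8, CropF=8, CropA=2
Best worst-case = 23 → CropC.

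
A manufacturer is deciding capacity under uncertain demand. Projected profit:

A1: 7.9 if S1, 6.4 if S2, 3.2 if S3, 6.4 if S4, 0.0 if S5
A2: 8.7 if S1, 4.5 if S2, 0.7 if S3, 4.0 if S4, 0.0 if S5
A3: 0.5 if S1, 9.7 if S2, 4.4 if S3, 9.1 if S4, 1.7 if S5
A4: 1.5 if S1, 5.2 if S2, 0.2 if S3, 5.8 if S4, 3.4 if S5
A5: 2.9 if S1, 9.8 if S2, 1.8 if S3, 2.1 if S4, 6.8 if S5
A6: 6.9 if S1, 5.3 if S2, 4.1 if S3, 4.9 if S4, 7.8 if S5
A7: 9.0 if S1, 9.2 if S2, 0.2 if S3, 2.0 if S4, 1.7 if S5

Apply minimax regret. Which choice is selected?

Column bests: S1=9.0, S2=9.8, S3=4.4, S4=9.1, S5=7.8.
A1 regrets: 1.1, 3.4, 1.2, 2.7, 7.8 → max 7.8
A2 regrets: 0.3, 5.3, 3.7, 5.1, 7.8 → max 7.8
A3 regrets: 8.5, 0.1, 0.0, 0.0, 6.1 → max 8.5
A4 regrets: 7.5, 4.6, 4.2, 3.3, 4.4 → max 7.5
A5 regrets: 6.1, 0.0, 2.6, 7.0, 1.0 → max 7.0
A6 regrets: 2.1, 4.5, 0.3, 4.2, 0.0 → max 4.5
A7 regrets: 0.0, 0.6, 4.2, 7.1, 6.1 → max 7.1
Smallest max regret = 4.5 → A6.

A6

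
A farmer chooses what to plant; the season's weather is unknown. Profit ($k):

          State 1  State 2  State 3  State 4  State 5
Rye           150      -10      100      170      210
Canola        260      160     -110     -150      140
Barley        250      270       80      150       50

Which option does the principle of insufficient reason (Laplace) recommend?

Barley

Row averages: Rye=124, Canola=60, Barley=160
Highest average = 160 → Barley.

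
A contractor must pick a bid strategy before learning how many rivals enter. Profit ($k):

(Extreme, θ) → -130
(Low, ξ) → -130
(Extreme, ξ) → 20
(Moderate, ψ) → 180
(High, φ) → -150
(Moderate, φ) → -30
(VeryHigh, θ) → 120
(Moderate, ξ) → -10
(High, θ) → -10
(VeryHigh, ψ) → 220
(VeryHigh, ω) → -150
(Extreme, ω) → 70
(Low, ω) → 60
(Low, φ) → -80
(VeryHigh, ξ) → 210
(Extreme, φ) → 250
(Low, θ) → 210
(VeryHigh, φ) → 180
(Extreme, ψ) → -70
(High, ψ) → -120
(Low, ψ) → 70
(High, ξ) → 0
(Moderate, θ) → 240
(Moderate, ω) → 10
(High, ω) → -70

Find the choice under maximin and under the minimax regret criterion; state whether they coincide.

Row minima: Low=-130, Moderate=-30, High=-150, VeryHigh=-150, Extreme=-130
Best worst-case = -30 → Moderate.
Column bests: θ=240, φ=250, ψ=220, ω=70, ξ=210.
Low regrets: 30, 330, 150, 10, 340 → max 340
Moderate regrets: 0, 280, 40, 60, 220 → max 280
High regrets: 250, 400, 340, 140, 210 → max 400
VeryHigh regrets: 120, 70, 0, 220, 0 → max 220
Extreme regrets: 370, 0, 290, 0, 190 → max 370
Smallest max regret = 220 → VeryHigh.

maximin → Moderate; minimax regret → VeryHigh (disagree)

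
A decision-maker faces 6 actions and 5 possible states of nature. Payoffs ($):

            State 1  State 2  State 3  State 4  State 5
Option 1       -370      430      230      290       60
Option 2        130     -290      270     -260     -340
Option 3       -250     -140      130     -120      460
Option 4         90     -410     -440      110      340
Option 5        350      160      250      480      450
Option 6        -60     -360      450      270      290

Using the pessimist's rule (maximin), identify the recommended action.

Option 5

Row minima: Option 1=-370, Option 2=-340, Option 3=-250, Option 4=-440, Option 5=160, Option 6=-360
Best worst-case = 160 → Option 5.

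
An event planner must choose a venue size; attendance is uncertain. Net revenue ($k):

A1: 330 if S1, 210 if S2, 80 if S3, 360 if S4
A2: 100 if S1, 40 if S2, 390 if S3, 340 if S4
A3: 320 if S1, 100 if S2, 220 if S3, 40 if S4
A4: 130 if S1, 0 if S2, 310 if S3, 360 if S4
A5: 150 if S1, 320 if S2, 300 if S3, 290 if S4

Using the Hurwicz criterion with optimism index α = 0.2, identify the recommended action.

A1: 0.2·360 + 0.8·80 = 136
A2: 0.2·390 + 0.8·40 = 110
A3: 0.2·320 + 0.8·40 = 96
A4: 0.2·360 + 0.8·0 = 72
A5: 0.2·320 + 0.8·150 = 184
Highest Hurwicz score = 184 → A5.

A5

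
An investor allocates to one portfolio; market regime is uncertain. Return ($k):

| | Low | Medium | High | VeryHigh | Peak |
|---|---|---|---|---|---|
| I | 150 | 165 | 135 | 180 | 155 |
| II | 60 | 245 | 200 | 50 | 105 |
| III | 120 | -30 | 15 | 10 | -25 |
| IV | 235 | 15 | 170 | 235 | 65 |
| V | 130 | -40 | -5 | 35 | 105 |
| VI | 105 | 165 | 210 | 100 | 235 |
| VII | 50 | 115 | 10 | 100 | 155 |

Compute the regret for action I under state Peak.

Best payoff under Peak is 235.
Regret = 235 − 155 = 80.

80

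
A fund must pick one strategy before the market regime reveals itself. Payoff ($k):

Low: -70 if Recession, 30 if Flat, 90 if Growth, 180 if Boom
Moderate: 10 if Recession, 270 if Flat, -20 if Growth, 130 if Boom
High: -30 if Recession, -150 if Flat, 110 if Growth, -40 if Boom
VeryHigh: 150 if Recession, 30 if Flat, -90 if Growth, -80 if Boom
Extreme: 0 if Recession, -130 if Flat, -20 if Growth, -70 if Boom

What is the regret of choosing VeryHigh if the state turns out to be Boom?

260

Best payoff under Boom is 180.
Regret = 180 − (-80) = 260.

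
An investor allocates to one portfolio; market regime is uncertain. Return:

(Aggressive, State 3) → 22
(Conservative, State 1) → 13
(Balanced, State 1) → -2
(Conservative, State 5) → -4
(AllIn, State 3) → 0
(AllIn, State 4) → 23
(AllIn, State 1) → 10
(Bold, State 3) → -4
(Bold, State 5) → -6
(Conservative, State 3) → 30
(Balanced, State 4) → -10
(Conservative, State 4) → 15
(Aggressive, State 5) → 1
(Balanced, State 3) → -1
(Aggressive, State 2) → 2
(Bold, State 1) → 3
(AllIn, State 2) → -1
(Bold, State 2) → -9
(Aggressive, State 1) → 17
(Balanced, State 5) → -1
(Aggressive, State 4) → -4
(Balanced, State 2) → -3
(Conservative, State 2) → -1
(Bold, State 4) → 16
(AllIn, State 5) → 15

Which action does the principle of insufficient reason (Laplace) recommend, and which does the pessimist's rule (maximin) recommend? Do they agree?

laplace → Conservative; maximin → AllIn (disagree)

Row averages: Conservative=10.6, Balanced=-3.4, Aggressive=7.6, Bold=0, AllIn=9.4
Highest average = 10.6 → Conservative.
Row minima: Conservative=-4, Balanced=-10, Aggressive=-4, Bold=-9, AllIn=-1
Best worst-case = -1 → AllIn.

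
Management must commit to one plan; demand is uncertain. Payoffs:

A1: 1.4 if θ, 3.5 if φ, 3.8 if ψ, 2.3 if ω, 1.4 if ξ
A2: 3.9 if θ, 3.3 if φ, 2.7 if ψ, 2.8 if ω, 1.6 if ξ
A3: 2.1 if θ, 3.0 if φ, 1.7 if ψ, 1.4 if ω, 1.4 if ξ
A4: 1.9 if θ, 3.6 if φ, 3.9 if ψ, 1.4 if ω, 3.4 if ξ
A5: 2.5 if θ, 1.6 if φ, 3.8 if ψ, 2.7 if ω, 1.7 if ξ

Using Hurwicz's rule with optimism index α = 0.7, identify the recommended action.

A1: 0.7·3.8 + 0.3·1.4 = 3.08
A2: 0.7·3.9 + 0.3·1.6 = 3.21
A3: 0.7·3.0 + 0.3·1.4 = 2.52
A4: 0.7·3.9 + 0.3·1.4 = 3.15
A5: 0.7·3.8 + 0.3·1.6 = 3.14
Highest Hurwicz score = 3.21 → A2.

A2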